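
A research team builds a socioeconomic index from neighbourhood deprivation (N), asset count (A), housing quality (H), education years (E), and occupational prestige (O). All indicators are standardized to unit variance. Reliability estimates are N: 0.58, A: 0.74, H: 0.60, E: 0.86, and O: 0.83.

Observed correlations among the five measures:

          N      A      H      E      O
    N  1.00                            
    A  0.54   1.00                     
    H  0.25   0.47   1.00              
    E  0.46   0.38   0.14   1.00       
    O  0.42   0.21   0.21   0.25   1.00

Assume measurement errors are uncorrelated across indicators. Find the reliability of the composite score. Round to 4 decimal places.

0.8808

Var(N+A+H+E+O) = 5 + 2·[0.54 + 0.25 + 0.46 + 0.42 + 0.47 + 0.38 + 0.21 + 0.14 + 0.21 + 0.25] = 5 + 6.66 = 11.66.
With uncorrelated errors the cross-covariances are all true-score covariance, so they carry over unchanged; only the diagonal terms shrink to ρᵢσᵢ².
True-score variance = [0.58 + 0.74 + 0.60 + 0.86 + 0.83] + 6.66 = 3.61 + 6.66 = 10.27.
Reliability = 10.27 / 11.66 = 0.8808.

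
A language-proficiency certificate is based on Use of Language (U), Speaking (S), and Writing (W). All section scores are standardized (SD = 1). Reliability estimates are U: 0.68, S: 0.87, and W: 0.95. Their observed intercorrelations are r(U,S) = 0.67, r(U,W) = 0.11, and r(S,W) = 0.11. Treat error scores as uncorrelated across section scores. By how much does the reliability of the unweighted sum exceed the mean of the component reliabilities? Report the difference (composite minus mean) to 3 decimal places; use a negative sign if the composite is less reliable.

0.062

Var(sum) = 3 + 1.78 = 4.78; true-score variance = 2.5 + 1.78 = 4.28; composite reliability = 0.8954.
Mean component reliability = 0.8333.
Difference = 0.8954 − 0.8333 = 0.062.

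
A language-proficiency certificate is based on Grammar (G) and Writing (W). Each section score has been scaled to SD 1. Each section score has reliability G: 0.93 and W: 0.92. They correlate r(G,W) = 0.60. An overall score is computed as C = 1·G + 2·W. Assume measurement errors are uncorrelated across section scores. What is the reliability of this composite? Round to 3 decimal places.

Var(C) = 1 + 2² + 2·[2·0.60] = 5 + 2.4 = 7.4.
With uncorrelated errors the cross-covariances are all true-score covariance, so they carry over unchanged; only the diagonal terms shrink to ρᵢσᵢ².
True-score variance = [0.93 + 2²·0.92] + 2.4 = 4.61 + 2.4 = 7.01.
Reliability = 7.01 / 7.4 = 0.947.

0.947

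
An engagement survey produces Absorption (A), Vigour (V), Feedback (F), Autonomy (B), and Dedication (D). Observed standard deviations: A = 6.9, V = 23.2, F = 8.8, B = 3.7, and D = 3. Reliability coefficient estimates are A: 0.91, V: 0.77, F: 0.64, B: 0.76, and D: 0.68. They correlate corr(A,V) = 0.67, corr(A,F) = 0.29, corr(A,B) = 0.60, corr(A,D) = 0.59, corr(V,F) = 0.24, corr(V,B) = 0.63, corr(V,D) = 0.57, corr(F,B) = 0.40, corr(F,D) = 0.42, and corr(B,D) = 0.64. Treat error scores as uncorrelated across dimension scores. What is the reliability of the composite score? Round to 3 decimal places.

Var(A+V+F+B+D) = 6.9² + 23.2² + 8.8² + 3.7² + 3² + 2·[6.9·23.2·0.67 + 6.9·8.8·0.29 + 6.9·3.7·0.60 + 6.9·3·0.59 + 23.2·8.8·0.24 + 23.2·3.7·0.63 + 23.2·3·0.57 + 8.8·3.7·0.40 + 8.8·3·0.42 + 3.7·3·0.64] = 685.98 + 652.718 = 1338.7.
Under uncorrelated errors the observed covariances equal the true-score covariances, so only the own-variance terms attenuate.
True-score variance = [6.9²·0.91 + 23.2²·0.77 + 8.8²·0.64 + 3.7²·0.76 + 3²·0.68] + 652.718 = 523.856 + 652.718 = 1176.57.
Reliability = 1176.57 / 1338.7 = 0.879.

0.879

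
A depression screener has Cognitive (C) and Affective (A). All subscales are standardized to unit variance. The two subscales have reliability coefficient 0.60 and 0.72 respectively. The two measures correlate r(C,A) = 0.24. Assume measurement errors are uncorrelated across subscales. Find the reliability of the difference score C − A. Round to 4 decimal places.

Var(C−A) = 1 + 1 − 2·0.24 = 2 − 0.48 = 1.52.
Because errors are independent across components, Cov(Tᵢ,Tⱼ) = Cov(Xᵢ,Xⱼ); the off-diagonal part of the true-score variance is the same as above.
True-score variance = [0.60 + 0.72] − 0.48 = 1.32 − 0.48 = 0.84.
Reliability = 0.84 / 1.52 = 0.5526.

0.5526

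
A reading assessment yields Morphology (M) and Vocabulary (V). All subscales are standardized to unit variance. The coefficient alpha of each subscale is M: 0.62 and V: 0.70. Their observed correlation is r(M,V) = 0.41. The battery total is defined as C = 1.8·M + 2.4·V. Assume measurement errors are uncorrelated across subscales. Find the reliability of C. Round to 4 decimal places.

Var(C) = 1.8² + 2.4² + 2·[4.32·0.41] = 9 + 3.5424 = 12.5424.
Because errors are independent across components, Cov(Tᵢ,Tⱼ) = Cov(Xᵢ,Xⱼ); the off-diagonal part of the true-score variance is the same as above.
True-score variance = [1.8²·0.62 + 2.4²·0.70] + 3.5424 = 6.0408 + 3.5424 = 9.5832.
Reliability = 9.5832 / 12.5424 = 0.7641.

0.7641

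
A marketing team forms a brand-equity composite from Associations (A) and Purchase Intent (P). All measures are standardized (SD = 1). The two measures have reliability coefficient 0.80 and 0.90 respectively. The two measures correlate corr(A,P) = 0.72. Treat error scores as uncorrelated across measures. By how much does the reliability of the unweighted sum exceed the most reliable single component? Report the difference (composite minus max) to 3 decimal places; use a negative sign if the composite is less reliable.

0.013

Var(sum) = 2 + 1.44 = 3.44; true-score variance = 1.7 + 1.44 = 3.14; composite reliability = 0.9128.
Max component reliability = 0.9000.
Difference = 0.9128 − 0.9000 = 0.013.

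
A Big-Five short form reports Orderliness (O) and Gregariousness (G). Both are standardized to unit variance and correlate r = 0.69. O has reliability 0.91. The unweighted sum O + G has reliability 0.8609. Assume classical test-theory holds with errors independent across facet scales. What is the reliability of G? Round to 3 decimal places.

Var(O+G) = 2 + 2·0.69 = 3.380.
True-score variance = ρ_O + ρ_G + 2·0.69, so 0.8609 = (0.91 + ρ_G + 1.38) / 3.380.
ρ_G = 0.8609·3.380 − 0.91 − 1.38 = 0.620.

0.620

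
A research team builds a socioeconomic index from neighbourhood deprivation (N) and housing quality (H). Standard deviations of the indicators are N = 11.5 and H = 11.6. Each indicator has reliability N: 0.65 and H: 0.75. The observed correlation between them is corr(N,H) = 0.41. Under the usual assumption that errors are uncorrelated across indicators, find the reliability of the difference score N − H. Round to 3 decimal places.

Var(N−H) = 11.5² + 11.6² − 2·11.5·11.6·0.41 = 266.81 − 109.388 = 157.422.
With uncorrelated errors the cross-covariances are all true-score covariance, so they carry over unchanged; only the diagonal terms shrink to ρᵢσᵢ².
True-score variance = [11.5²·0.65 + 11.6²·0.75] − 109.388 = 186.882 − 109.388 = 77.4945.
Reliability = 77.4945 / 157.422 = 0.492.

0.492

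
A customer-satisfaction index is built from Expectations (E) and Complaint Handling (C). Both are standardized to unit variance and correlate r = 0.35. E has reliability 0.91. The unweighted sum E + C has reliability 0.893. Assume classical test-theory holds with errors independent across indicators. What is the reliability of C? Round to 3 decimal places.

0.801

Var(E+C) = 2 + 2·0.35 = 2.700.
True-score variance = ρ_E + ρ_C + 2·0.35, so 0.893 = (0.91 + ρ_C + 0.70) / 2.700.
ρ_C = 0.893·2.700 − 0.91 − 0.70 = 0.801.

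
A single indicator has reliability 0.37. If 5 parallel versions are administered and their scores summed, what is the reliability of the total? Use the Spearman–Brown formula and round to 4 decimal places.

ρ_k = kρ / (1 + (k−1)ρ) = 5·0.37 / (1 + 4·0.37) = 1.850 / 2.480 = 0.7460.

0.7460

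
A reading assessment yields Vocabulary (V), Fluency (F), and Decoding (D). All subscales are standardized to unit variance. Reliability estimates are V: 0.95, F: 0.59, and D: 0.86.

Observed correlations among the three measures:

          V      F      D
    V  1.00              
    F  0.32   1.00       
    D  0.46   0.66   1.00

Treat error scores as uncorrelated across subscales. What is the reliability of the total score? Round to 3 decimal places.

0.898

Var(V+F+D) = 3 + 2·[0.32 + 0.46 + 0.66] = 3 + 2.88 = 5.88.
Because errors are independent across components, Cov(Tᵢ,Tⱼ) = Cov(Xᵢ,Xⱼ); the off-diagonal part of the true-score variance is the same as above.
True-score variance = [0.95 + 0.59 + 0.86] + 2.88 = 2.4 + 2.88 = 5.28.
Reliability = 5.28 / 5.88 = 0.898.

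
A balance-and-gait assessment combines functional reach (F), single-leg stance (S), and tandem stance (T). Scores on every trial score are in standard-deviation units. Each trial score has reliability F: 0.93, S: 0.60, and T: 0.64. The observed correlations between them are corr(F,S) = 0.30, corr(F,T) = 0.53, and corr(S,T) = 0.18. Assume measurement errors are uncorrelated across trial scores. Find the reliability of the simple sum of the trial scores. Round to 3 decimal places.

0.835

Var(F+S+T) = 3 + 2·[0.30 + 0.53 + 0.18] = 3 + 2.02 = 5.02.
Because errors are independent across components, Cov(Tᵢ,Tⱼ) = Cov(Xᵢ,Xⱼ); the off-diagonal part of the true-score variance is the same as above.
True-score variance = [0.93 + 0.60 + 0.64] + 2.02 = 2.17 + 2.02 = 4.19.
Reliability = 4.19 / 5.02 = 0.835.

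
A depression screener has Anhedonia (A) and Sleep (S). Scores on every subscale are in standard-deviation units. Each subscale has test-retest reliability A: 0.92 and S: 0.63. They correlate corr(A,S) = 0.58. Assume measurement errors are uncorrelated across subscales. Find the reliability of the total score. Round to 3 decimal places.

Var(A+S) = 2 + 2·[0.58] = 2 + 1.16 = 3.16.
Under uncorrelated errors the observed covariances equal the true-score covariances, so only the own-variance terms attenuate.
True-score variance = [0.92 + 0.63] + 1.16 = 1.55 + 1.16 = 2.71.
Reliability = 2.71 / 3.16 = 0.858.

0.858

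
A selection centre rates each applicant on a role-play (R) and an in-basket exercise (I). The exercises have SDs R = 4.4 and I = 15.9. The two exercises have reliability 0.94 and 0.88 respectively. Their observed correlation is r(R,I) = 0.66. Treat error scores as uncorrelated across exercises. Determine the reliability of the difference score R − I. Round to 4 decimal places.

0.8248

Var(R−I) = 4.4² + 15.9² − 2·4.4·15.9·0.66 = 272.17 − 92.3472 = 179.823.
Under uncorrelated errors the observed covariances equal the true-score covariances, so only the own-variance terms attenuate.
True-score variance = [4.4²·0.94 + 15.9²·0.88] − 92.3472 = 240.671 − 92.3472 = 148.324.
Reliability = 148.324 / 179.823 = 0.8248.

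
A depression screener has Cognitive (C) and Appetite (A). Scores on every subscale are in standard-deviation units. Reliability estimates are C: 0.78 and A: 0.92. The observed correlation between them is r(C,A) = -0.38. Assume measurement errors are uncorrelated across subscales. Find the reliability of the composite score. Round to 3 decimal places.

0.758

Var(C+A) = 2 + 2·[(-0.38)] = 2 − 0.76 = 1.24.
With uncorrelated errors the cross-covariances are all true-score covariance, so they carry over unchanged; only the diagonal terms shrink to ρᵢσᵢ².
True-score variance = [0.78 + 0.92] − 0.76 = 1.7 − 0.76 = 0.94.
Reliability = 0.94 / 1.24 = 0.758.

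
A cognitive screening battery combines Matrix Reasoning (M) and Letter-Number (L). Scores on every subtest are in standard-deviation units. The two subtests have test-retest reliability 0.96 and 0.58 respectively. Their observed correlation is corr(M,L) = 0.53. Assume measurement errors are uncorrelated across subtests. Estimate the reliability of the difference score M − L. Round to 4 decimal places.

Var(M−L) = 1 + 1 − 2·0.53 = 2 − 1.06 = 0.94.
Because errors are independent across components, Cov(Tᵢ,Tⱼ) = Cov(Xᵢ,Xⱼ); the off-diagonal part of the true-score variance is the same as above.
True-score variance = [0.96 + 0.58] − 1.06 = 1.54 − 1.06 = 0.48.
Reliability = 0.48 / 0.94 = 0.5106.

0.5106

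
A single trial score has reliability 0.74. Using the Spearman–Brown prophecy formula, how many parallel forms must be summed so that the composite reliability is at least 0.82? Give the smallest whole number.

2

k ≥ ρ*(1−ρ₁)/(ρ₁(1−ρ*)) = 0.82·0.26 / (0.74·0.18) = 1.601.
Smallest integer k = 2.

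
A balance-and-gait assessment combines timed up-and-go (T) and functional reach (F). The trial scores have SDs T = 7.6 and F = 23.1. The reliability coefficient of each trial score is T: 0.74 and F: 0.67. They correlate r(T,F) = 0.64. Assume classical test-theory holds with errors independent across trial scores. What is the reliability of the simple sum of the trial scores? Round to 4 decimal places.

0.7658

Var(T+F) = 7.6² + 23.1² + 2·[7.6·23.1·0.64] = 591.37 + 224.717 = 816.087.
With uncorrelated errors the cross-covariances are all true-score covariance, so they carry over unchanged; only the diagonal terms shrink to ρᵢσᵢ².
True-score variance = [7.6²·0.74 + 23.1²·0.67] + 224.717 = 400.261 + 224.717 = 624.978.
Reliability = 624.978 / 816.087 = 0.7658.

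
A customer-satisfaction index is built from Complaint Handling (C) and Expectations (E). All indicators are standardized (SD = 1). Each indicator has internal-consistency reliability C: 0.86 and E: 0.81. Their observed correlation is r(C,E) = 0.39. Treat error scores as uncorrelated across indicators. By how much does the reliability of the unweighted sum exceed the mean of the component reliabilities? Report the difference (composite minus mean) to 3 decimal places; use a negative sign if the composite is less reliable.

0.046

Var(sum) = 2 + 0.78 = 2.78; true-score variance = 1.67 + 0.78 = 2.45; composite reliability = 0.8813.
Mean component reliability = 0.8350.
Difference = 0.8813 − 0.8350 = 0.046.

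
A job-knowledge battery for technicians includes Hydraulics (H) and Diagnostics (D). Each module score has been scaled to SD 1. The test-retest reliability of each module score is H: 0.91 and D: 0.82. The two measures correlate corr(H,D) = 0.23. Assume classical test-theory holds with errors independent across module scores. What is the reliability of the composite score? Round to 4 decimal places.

Var(H+D) = 2 + 2·[0.23] = 2 + 0.46 = 2.46.
With uncorrelated errors the cross-covariances are all true-score covariance, so they carry over unchanged; only the diagonal terms shrink to ρᵢσᵢ².
True-score variance = [0.91 + 0.82] + 0.46 = 1.73 + 0.46 = 2.19.
Reliability = 2.19 / 2.46 = 0.8902.

0.8902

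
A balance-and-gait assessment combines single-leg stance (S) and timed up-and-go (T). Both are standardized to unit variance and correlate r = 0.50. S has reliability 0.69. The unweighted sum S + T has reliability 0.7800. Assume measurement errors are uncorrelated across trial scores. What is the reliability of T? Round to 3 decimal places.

0.650

Var(S+T) = 2 + 2·0.50 = 3.000.
True-score variance = ρ_S + ρ_T + 2·0.50, so 0.7800 = (0.69 + ρ_T + 1.00) / 3.000.
ρ_T = 0.7800·3.000 − 0.69 − 1.00 = 0.650.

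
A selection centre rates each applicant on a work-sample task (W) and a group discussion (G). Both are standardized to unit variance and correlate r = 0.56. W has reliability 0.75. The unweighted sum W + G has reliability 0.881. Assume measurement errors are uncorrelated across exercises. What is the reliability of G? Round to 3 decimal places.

Var(W+G) = 2 + 2·0.56 = 3.120.
True-score variance = ρ_W + ρ_G + 2·0.56, so 0.881 = (0.75 + ρ_G + 1.12) / 3.120.
ρ_G = 0.881·3.120 − 0.75 − 1.12 = 0.879.

0.879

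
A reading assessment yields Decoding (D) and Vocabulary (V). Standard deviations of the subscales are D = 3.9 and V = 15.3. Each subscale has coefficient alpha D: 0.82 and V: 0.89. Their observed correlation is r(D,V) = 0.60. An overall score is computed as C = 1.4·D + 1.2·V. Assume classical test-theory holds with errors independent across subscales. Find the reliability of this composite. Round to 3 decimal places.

0.913

Var(C) = 1.4²·3.9² + 1.2²·15.3² + 2·[1.68·3.9·15.3·0.60] = 366.901 + 120.295 = 487.196.
Because errors are independent across components, Cov(Tᵢ,Tⱼ) = Cov(Xᵢ,Xⱼ); the off-diagonal part of the true-score variance is the same as above.
True-score variance = [1.4²·3.9²·0.82 + 1.2²·15.3²·0.89] + 120.295 = 324.455 + 120.295 = 444.75.
Reliability = 444.75 / 487.196 = 0.913.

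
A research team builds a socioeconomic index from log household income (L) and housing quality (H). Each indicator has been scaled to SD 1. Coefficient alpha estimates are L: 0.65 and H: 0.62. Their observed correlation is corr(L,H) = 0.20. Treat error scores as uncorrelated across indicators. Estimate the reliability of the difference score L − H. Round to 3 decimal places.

Var(L−H) = 1 + 1 − 2·0.20 = 2 − 0.4 = 1.6.
Under uncorrelated errors the observed covariances equal the true-score covariances, so only the own-variance terms attenuate.
True-score variance = [0.65 + 0.62] − 0.4 = 1.27 − 0.4 = 0.87.
Reliability = 0.87 / 1.6 = 0.544.

0.544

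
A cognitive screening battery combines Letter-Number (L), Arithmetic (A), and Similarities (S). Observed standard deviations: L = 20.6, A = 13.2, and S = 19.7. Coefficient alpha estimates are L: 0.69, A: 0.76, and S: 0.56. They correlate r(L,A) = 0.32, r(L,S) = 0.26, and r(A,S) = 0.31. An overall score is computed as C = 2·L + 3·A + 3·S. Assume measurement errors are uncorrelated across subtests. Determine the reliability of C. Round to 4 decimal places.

0.7681

Var(C) = 2²·20.6² + 3²·13.2² + 3²·19.7² + 2·[6·20.6·13.2·0.32 + 6·20.6·19.7·0.26 + 9·13.2·19.7·0.31] = 6758.41 + 3761.35 = 10519.8.
With uncorrelated errors the cross-covariances are all true-score covariance, so they carry over unchanged; only the diagonal terms shrink to ρᵢσᵢ².
True-score variance = [2²·20.6²·0.69 + 3²·13.2²·0.76 + 3²·19.7²·0.56] + 3761.35 = 4319.01 + 3761.35 = 8080.36.
Reliability = 8080.36 / 10519.8 = 0.7681.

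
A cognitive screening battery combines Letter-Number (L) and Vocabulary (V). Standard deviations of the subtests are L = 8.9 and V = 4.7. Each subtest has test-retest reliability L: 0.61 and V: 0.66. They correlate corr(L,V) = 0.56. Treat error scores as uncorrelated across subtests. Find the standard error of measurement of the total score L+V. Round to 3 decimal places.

Var(total) = 101.3 + 46.8496 = 148.15.
True-score variance = 62.8975 + 46.8496 = 109.747, so reliability = 0.7408.
Error variance = 148.15 − 109.747 = 38.4025; SEM = √38.4025 = 6.197.

6.197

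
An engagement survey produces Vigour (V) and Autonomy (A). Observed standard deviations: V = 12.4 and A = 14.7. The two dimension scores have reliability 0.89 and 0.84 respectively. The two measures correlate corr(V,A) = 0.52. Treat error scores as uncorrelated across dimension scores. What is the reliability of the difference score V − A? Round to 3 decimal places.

Var(V−A) = 12.4² + 14.7² − 2·12.4·14.7·0.52 = 369.85 − 189.571 = 180.279.
Because errors are independent across components, Cov(Tᵢ,Tⱼ) = Cov(Xᵢ,Xⱼ); the off-diagonal part of the true-score variance is the same as above.
True-score variance = [12.4²·0.89 + 14.7²·0.84] − 189.571 = 318.362 − 189.571 = 128.791.
Reliability = 128.791 / 180.279 = 0.714.

0.714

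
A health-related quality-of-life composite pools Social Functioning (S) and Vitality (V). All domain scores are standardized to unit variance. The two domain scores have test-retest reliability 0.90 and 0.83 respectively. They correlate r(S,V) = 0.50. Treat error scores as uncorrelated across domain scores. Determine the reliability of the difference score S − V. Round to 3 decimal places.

Var(S−V) = 1 + 1 − 2·0.50 = 2 − 1 = 1.
Because errors are independent across components, Cov(Tᵢ,Tⱼ) = Cov(Xᵢ,Xⱼ); the off-diagonal part of the true-score variance is the same as above.
True-score variance = [0.90 + 0.83] − 1 = 1.73 − 1 = 0.73.
Reliability = 0.73 / 1 = 0.730.

0.730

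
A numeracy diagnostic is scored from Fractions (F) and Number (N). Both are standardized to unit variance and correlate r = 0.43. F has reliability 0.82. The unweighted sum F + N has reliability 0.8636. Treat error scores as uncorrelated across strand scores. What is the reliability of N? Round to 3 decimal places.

0.790

Var(F+N) = 2 + 2·0.43 = 2.860.
True-score variance = ρ_F + ρ_N + 2·0.43, so 0.8636 = (0.82 + ρ_N + 0.86) / 2.860.
ρ_N = 0.8636·2.860 − 0.82 − 0.86 = 0.790.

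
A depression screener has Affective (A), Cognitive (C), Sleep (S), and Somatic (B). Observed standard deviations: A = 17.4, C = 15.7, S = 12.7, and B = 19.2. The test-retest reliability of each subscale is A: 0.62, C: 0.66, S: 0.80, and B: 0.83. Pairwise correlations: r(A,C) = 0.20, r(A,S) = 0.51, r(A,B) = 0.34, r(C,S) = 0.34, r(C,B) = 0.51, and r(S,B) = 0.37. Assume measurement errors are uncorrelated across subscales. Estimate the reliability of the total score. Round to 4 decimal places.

Var(A+C+S+B) = 17.4² + 15.7² + 12.7² + 19.2² + 2·[17.4·15.7·0.20 + 17.4·12.7·0.51 + 17.4·19.2·0.34 + 15.7·12.7·0.34 + 15.7·19.2·0.51 + 12.7·19.2·0.37] = 1079.18 + 1185.34 = 2264.52.
Under uncorrelated errors the observed covariances equal the true-score covariances, so only the own-variance terms attenuate.
True-score variance = [17.4²·0.62 + 15.7²·0.66 + 12.7²·0.80 + 19.2²·0.83] + 1185.34 = 785.398 + 1185.34 = 1970.74.
Reliability = 1970.74 / 2264.52 = 0.8703.

0.8703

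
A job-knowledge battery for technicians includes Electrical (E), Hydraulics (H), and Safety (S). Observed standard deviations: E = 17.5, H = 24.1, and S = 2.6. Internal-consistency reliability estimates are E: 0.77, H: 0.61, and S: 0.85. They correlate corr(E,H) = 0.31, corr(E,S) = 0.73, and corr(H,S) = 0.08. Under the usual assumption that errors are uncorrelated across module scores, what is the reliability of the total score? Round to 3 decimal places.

0.758

Var(E+H+S) = 17.5² + 24.1² + 2.6² + 2·[17.5·24.1·0.31 + 17.5·2.6·0.73 + 24.1·2.6·0.08] = 893.82 + 337.941 = 1231.76.
With uncorrelated errors the cross-covariances are all true-score covariance, so they carry over unchanged; only the diagonal terms shrink to ρᵢσᵢ².
True-score variance = [17.5²·0.77 + 24.1²·0.61 + 2.6²·0.85] + 337.941 = 595.853 + 337.941 = 933.793.
Reliability = 933.793 / 1231.76 = 0.758.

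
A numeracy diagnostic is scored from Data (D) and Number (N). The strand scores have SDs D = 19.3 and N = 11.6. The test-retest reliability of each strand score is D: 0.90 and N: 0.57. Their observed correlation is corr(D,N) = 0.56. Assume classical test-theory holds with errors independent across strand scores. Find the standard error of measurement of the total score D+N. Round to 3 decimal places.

9.752

Var(total) = 507.05 + 250.746 = 757.796.
True-score variance = 411.94 + 250.746 = 662.686, so reliability = 0.8745.
Error variance = 757.796 − 662.686 = 95.1098; SEM = √95.1098 = 9.752.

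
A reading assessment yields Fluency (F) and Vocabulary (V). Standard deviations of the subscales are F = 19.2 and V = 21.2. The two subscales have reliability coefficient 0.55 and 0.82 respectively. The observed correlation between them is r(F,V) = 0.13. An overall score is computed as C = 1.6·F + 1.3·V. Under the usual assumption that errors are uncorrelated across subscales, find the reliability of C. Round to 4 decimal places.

Var(C) = 1.6²·19.2² + 1.3²·21.2² + 2·[2.08·19.2·21.2·0.13] = 1703.27 + 220.127 = 1923.4.
Under uncorrelated errors the observed covariances equal the true-score covariances, so only the own-variance terms attenuate.
True-score variance = [1.6²·19.2²·0.55 + 1.3²·21.2²·0.82] + 220.127 = 1141.88 + 220.127 = 1362.01.
Reliability = 1362.01 / 1923.4 = 0.7081.

0.7081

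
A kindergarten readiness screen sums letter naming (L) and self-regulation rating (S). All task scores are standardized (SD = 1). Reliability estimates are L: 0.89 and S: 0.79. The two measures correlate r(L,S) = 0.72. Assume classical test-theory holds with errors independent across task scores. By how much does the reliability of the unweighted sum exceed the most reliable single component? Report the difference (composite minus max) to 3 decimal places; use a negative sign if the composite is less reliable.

0.017

Var(sum) = 2 + 1.44 = 3.44; true-score variance = 1.68 + 1.44 = 3.12; composite reliability = 0.9070.
Max component reliability = 0.8900.
Difference = 0.9070 − 0.8900 = 0.017.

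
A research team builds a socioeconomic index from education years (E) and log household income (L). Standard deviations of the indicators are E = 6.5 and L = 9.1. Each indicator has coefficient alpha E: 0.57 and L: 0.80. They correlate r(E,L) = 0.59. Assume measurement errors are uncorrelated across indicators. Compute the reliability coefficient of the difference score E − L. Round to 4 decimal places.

0.3716

Var(E−L) = 6.5² + 9.1² − 2·6.5·9.1·0.59 = 125.06 − 69.797 = 55.263.
Under uncorrelated errors the observed covariances equal the true-score covariances, so only the own-variance terms attenuate.
True-score variance = [6.5²·0.57 + 9.1²·0.80] − 69.797 = 90.3305 − 69.797 = 20.5335.
Reliability = 20.5335 / 55.263 = 0.3716.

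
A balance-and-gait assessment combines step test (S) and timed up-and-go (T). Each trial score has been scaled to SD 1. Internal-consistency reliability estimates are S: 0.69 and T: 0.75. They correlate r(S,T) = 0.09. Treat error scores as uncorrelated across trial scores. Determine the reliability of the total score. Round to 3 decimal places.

Var(S+T) = 2 + 2·[0.09] = 2 + 0.18 = 2.18.
Because errors are independent across components, Cov(Tᵢ,Tⱼ) = Cov(Xᵢ,Xⱼ); the off-diagonal part of the true-score variance is the same as above.
True-score variance = [0.69 + 0.75] + 0.18 = 1.44 + 0.18 = 1.62.
Reliability = 1.62 / 2.18 = 0.743.

0.743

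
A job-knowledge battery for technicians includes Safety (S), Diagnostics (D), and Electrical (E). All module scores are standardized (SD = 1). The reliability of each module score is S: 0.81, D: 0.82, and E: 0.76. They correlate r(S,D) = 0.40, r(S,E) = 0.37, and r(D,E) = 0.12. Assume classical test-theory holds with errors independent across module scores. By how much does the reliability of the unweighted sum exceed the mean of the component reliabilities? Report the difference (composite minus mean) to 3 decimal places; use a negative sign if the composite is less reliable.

Var(sum) = 3 + 1.78 = 4.78; true-score variance = 2.39 + 1.78 = 4.17; composite reliability = 0.8724.
Mean component reliability = 0.7967.
Difference = 0.8724 − 0.7967 = 0.076.

0.076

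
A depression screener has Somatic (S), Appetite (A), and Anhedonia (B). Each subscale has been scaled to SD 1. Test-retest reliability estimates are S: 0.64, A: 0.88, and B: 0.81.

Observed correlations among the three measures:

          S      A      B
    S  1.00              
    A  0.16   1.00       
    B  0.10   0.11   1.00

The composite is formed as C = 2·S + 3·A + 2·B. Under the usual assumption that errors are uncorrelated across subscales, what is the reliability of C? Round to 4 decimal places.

Var(C) = 2² + 3² + 2² + 2·[6·0.16 + 4·0.10 + 6·0.11] = 17 + 4.04 = 21.04.
Because errors are independent across components, Cov(Tᵢ,Tⱼ) = Cov(Xᵢ,Xⱼ); the off-diagonal part of the true-score variance is the same as above.
True-score variance = [2²·0.64 + 3²·0.88 + 2²·0.81] + 4.04 = 13.72 + 4.04 = 17.76.
Reliability = 17.76 / 21.04 = 0.8441.

0.8441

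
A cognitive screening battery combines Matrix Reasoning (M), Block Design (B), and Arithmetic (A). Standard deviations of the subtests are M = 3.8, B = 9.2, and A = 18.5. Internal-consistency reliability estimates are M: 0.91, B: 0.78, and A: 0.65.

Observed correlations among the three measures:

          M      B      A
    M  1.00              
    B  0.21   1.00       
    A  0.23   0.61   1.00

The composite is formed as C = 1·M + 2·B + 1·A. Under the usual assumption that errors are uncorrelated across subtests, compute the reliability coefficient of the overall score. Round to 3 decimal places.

Var(C) = 3.8² + 2²·9.2² + 18.5² + 2·[2·3.8·9.2·0.21 + 3.8·18.5·0.23 + 2·9.2·18.5·0.61] = 695.25 + 476.992 = 1172.24.
Because errors are independent across components, Cov(Tᵢ,Tⱼ) = Cov(Xᵢ,Xⱼ); the off-diagonal part of the true-score variance is the same as above.
True-score variance = [3.8²·0.91 + 2²·9.2²·0.78 + 18.5²·0.65] + 476.992 = 499.68 + 476.992 = 976.672.
Reliability = 976.672 / 1172.24 = 0.833.

0.833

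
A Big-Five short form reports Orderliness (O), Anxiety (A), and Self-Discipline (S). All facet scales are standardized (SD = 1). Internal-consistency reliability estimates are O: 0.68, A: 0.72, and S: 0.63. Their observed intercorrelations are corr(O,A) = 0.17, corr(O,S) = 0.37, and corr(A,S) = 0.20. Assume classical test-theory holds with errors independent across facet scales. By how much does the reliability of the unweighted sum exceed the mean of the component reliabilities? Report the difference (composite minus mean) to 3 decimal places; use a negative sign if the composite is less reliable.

0.107

Var(sum) = 3 + 1.48 = 4.48; true-score variance = 2.03 + 1.48 = 3.51; composite reliability = 0.7835.
Mean component reliability = 0.6767.
Difference = 0.7835 − 0.6767 = 0.107.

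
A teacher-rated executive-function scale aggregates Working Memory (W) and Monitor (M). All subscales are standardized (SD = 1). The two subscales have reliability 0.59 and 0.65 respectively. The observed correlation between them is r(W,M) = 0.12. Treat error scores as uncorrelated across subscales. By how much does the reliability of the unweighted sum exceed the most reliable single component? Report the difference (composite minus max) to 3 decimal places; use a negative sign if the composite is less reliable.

0.011

Var(sum) = 2 + 0.24 = 2.24; true-score variance = 1.24 + 0.24 = 1.48; composite reliability = 0.6607.
Max component reliability = 0.6500.
Difference = 0.6607 − 0.6500 = 0.011.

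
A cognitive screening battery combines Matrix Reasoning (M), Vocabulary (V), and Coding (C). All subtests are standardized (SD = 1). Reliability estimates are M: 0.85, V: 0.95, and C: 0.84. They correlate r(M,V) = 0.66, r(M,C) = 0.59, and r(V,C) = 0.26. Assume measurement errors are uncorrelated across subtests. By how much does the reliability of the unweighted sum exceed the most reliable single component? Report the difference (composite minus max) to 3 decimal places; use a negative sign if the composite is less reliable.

-0.010

Var(sum) = 3 + 3.02 = 6.02; true-score variance = 2.64 + 3.02 = 5.66; composite reliability = 0.9402.
Max component reliability = 0.9500.
Difference = 0.9402 − 0.9500 = -0.010.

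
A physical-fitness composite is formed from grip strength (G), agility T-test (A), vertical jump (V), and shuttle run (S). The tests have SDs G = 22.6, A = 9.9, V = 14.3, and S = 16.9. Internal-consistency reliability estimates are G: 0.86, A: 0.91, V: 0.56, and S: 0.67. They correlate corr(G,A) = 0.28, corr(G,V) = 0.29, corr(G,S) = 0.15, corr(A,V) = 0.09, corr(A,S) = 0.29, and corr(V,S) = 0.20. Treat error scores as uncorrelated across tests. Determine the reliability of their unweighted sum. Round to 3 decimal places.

0.848

Var(G+A+V+S) = 22.6² + 9.9² + 14.3² + 16.9² + 2·[22.6·9.9·0.28 + 22.6·14.3·0.29 + 22.6·16.9·0.15 + 9.9·14.3·0.09 + 9.9·16.9·0.29 + 14.3·16.9·0.20] = 1098.87 + 646.511 = 1745.38.
With uncorrelated errors the cross-covariances are all true-score covariance, so they carry over unchanged; only the diagonal terms shrink to ρᵢσᵢ².
True-score variance = [22.6²·0.86 + 9.9²·0.91 + 14.3²·0.56 + 16.9²·0.67] + 646.511 = 834.316 + 646.511 = 1480.83.
Reliability = 1480.83 / 1745.38 = 0.848.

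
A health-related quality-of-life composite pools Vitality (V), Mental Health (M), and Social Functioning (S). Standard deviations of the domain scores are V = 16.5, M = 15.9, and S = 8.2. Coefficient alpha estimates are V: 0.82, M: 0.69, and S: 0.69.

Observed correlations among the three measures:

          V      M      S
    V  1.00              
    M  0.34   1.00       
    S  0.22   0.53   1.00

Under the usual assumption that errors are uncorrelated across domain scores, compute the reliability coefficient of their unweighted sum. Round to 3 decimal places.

0.847

Var(V+M+S) = 16.5² + 15.9² + 8.2² + 2·[16.5·15.9·0.34 + 16.5·8.2·0.22 + 15.9·8.2·0.53] = 592.3 + 376.133 = 968.433.
Under uncorrelated errors the observed covariances equal the true-score covariances, so only the own-variance terms attenuate.
True-score variance = [16.5²·0.82 + 15.9²·0.69 + 8.2²·0.69] + 376.133 = 444.079 + 376.133 = 820.212.
Reliability = 820.212 / 968.433 = 0.847.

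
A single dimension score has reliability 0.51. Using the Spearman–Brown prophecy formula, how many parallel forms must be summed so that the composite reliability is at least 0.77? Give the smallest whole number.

k ≥ ρ*(1−ρ₁)/(ρ₁(1−ρ*)) = 0.77·0.49 / (0.51·0.23) = 3.217.
Smallest integer k = 4.

4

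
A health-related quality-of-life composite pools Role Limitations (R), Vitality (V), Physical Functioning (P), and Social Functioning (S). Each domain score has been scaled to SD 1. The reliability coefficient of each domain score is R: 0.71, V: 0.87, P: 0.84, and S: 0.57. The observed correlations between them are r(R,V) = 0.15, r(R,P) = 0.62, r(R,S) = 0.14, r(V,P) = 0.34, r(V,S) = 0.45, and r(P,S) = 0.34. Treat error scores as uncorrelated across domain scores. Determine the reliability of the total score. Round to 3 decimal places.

Var(R+V+P+S) = 4 + 2·[0.15 + 0.62 + 0.14 + 0.34 + 0.45 + 0.34] = 4 + 4.08 = 8.08.
With uncorrelated errors the cross-covariances are all true-score covariance, so they carry over unchanged; only the diagonal terms shrink to ρᵢσᵢ².
True-score variance = [0.71 + 0.87 + 0.84 + 0.57] + 4.08 = 2.99 + 4.08 = 7.07.
Reliability = 7.07 / 8.08 = 0.875.

0.875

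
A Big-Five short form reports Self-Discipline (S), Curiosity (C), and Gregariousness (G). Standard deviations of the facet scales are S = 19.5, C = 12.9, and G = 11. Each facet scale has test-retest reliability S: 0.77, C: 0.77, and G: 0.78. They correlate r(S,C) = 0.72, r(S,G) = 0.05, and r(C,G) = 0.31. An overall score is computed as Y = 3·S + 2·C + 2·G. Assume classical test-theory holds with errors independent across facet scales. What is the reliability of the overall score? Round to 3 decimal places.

0.855

Var(Y) = 3²·19.5² + 2²·12.9² + 2²·11² + 2·[6·19.5·12.9·0.72 + 6·19.5·11·0.05 + 4·12.9·11·0.31] = 4571.89 + 2654 = 7225.89.
Under uncorrelated errors the observed covariances equal the true-score covariances, so only the own-variance terms attenuate.
True-score variance = [3²·19.5²·0.77 + 2²·12.9²·0.77 + 2²·11²·0.78] + 2654 = 3525.2 + 2654 = 6179.2.
Reliability = 6179.2 / 7225.89 = 0.855.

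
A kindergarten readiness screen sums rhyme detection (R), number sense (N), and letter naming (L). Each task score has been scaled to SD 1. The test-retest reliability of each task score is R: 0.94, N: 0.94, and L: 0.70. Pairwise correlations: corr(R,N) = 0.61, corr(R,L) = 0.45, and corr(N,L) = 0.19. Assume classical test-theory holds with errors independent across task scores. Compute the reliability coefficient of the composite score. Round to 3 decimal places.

Var(R+N+L) = 3 + 2·[0.61 + 0.45 + 0.19] = 3 + 2.5 = 5.5.
With uncorrelated errors the cross-covariances are all true-score covariance, so they carry over unchanged; only the diagonal terms shrink to ρᵢσᵢ².
True-score variance = [0.94 + 0.94 + 0.70] + 2.5 = 2.58 + 2.5 = 5.08.
Reliability = 5.08 / 5.5 = 0.924.

0.924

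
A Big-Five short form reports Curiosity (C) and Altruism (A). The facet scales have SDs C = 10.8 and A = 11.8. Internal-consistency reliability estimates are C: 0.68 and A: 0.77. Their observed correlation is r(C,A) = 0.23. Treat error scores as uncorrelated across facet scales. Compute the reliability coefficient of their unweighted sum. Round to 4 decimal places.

0.7795

Var(C+A) = 10.8² + 11.8² + 2·[10.8·11.8·0.23] = 255.88 + 58.6224 = 314.502.
Because errors are independent across components, Cov(Tᵢ,Tⱼ) = Cov(Xᵢ,Xⱼ); the off-diagonal part of the true-score variance is the same as above.
True-score variance = [10.8²·0.68 + 11.8²·0.77] + 58.6224 = 186.53 + 58.6224 = 245.152.
Reliability = 245.152 / 314.502 = 0.7795.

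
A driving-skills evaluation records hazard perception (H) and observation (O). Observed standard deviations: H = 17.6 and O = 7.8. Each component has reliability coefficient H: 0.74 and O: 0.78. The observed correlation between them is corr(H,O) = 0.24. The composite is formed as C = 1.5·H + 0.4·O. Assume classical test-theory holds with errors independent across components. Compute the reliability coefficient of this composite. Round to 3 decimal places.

Var(C) = 1.5²·17.6² + 0.4²·7.8² + 2·[0.6·17.6·7.8·0.24] = 706.694 + 39.5366 = 746.231.
With uncorrelated errors the cross-covariances are all true-score covariance, so they carry over unchanged; only the diagonal terms shrink to ρᵢσᵢ².
True-score variance = [1.5²·17.6²·0.74 + 0.4²·7.8²·0.78] + 39.5366 = 523.343 + 39.5366 = 562.88.
Reliability = 562.88 / 746.231 = 0.754.

0.754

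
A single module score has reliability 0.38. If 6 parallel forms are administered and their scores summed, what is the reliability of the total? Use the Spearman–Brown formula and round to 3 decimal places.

ρ_k = kρ / (1 + (k−1)ρ) = 6·0.38 / (1 + 5·0.38) = 2.280 / 2.900 = 0.786.

0.786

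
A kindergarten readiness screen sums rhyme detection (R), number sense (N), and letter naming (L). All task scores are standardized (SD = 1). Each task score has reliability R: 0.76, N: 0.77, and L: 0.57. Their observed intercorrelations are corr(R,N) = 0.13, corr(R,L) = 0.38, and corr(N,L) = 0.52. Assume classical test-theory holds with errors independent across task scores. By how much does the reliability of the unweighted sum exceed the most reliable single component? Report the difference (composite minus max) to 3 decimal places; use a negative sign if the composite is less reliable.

0.052

Var(sum) = 3 + 2.06 = 5.06; true-score variance = 2.1 + 2.06 = 4.16; composite reliability = 0.8221.
Max component reliability = 0.7700.
Difference = 0.8221 − 0.7700 = 0.052.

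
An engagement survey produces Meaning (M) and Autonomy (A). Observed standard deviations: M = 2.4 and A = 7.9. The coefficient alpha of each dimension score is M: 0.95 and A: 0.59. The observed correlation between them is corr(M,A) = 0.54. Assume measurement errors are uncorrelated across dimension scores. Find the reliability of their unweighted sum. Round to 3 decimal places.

Var(M+A) = 2.4² + 7.9² + 2·[2.4·7.9·0.54] = 68.17 + 20.4768 = 88.6468.
With uncorrelated errors the cross-covariances are all true-score covariance, so they carry over unchanged; only the diagonal terms shrink to ρᵢσᵢ².
True-score variance = [2.4²·0.95 + 7.9²·0.59] + 20.4768 = 42.2939 + 20.4768 = 62.7707.
Reliability = 62.7707 / 88.6468 = 0.708.

0.708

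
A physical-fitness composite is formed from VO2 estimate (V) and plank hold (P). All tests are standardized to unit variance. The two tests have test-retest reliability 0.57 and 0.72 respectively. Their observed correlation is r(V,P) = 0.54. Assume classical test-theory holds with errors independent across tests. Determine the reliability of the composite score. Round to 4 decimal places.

0.7695

Var(V+P) = 2 + 2·[0.54] = 2 + 1.08 = 3.08.
With uncorrelated errors the cross-covariances are all true-score covariance, so they carry over unchanged; only the diagonal terms shrink to ρᵢσᵢ².
True-score variance = [0.57 + 0.72] + 1.08 = 1.29 + 1.08 = 2.37.
Reliability = 2.37 / 3.08 = 0.7695.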